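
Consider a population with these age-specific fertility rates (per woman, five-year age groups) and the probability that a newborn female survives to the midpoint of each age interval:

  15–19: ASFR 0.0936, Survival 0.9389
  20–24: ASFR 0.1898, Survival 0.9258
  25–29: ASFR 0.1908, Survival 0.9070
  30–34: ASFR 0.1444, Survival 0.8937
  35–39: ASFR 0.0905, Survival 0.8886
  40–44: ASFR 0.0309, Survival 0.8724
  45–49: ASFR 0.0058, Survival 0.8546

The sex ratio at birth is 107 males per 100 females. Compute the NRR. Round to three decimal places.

Proportion female at birth = 100 / (100 + 107) = 0.48309.
Weighting each age-specific rate by interval width and survival:
  15–19: 5 × 0.0936 × 0.9389 = 0.43941
  20–24: 5 × 0.1898 × 0.9258 = 0.87858
  25–29: 5 × 0.1908 × 0.9070 = 0.86528
  30–34: 5 × 0.1444 × 0.8937 = 0.64525
  35–39: 5 × 0.0905 × 0.8886 = 0.40209
  40–44: 5 × 0.0309 × 0.8724 = 0.13479
  45–49: 5 × 0.0058 × 0.8546 = 0.02478
Sum = 3.39018
NRR = 0.48309 × 3.39018 = 1.63776

1.638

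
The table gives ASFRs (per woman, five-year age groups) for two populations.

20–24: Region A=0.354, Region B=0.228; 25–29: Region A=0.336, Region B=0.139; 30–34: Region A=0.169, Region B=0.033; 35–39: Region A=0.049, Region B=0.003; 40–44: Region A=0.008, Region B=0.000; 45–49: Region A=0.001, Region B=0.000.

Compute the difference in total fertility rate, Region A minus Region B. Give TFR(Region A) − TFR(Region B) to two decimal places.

2.57

Region A:
  Sum of ASFRs = 0.354 + 0.336 + 0.169 + 0.049 + 0.008 + 0.001 = 0.917
  TFR = 5 × 0.917 = 4.585
Region B:
  Sum of ASFRs = 0.228 + 0.139 + 0.033 + 0.003 + 0.000 + 0.000 = 0.403
  TFR = 5 × 0.403 = 2.015
Difference = 4.585 − 2.015 = 2.57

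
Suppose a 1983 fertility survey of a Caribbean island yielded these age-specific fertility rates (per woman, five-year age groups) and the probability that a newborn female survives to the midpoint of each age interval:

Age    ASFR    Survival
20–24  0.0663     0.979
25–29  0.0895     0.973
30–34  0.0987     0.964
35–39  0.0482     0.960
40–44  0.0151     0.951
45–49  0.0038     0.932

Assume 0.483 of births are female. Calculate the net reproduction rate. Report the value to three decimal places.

0.752

Proportion female at birth = 0.483.
Weighting each age-specific rate by interval width and survival:
  20–24: 5 × 0.0663 × 0.979 = 0.32454
  25–29: 5 × 0.0895 × 0.973 = 0.43542
  30–34: 5 × 0.0987 × 0.964 = 0.47573
  35–39: 5 × 0.0482 × 0.960 = 0.23136
  40–44: 5 × 0.0151 × 0.951 = 0.07180
  45–49: 5 × 0.0038 × 0.932 = 0.01771
Sum = 1.55656
NRR = 0.483 × 1.55656 = 0.75182
NRR < 1, so the cohort does not fully replace itself.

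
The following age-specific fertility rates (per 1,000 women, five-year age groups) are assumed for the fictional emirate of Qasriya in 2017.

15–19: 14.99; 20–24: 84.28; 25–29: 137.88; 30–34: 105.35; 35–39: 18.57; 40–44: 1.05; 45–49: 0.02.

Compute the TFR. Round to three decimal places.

1.811

Sum of ASFRs = 14.99 + 84.28 + 137.88 + 105.35 + 18.57 + 1.05 + 0.02 = 362.14
TFR = 5 × 362.14 / 1000 = 1.8107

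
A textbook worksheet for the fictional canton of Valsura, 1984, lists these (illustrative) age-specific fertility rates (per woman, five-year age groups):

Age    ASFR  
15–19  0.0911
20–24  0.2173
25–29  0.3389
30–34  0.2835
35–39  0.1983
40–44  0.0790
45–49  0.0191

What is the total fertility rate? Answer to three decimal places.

Sum of ASFRs = 0.0911 + 0.2173 + 0.3389 + 0.2835 + 0.1983 + 0.0790 + 0.0191 = 1.2272
TFR = 5 × 1.2272 = 6.136

6.136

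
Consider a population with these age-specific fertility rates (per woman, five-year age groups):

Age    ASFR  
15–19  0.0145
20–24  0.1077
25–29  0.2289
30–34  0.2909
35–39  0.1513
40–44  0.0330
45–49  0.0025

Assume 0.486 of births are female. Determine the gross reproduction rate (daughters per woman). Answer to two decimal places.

2.01

Proportion female at birth = 0.486.
Sum of ASFRs = 0.0145 + 0.1077 + 0.2289 + 0.2909 + 0.1513 + 0.0330 + 0.0025 = 0.8288
TFR = 5 × 0.8288 = 4.144
GRR = 0.486 × 4.144 = 2.01398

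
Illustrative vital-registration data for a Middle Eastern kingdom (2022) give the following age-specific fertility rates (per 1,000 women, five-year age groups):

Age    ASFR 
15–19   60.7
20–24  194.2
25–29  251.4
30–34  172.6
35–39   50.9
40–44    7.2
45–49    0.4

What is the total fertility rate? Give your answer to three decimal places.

3.687

Sum of ASFRs = 60.7 + 194.2 + 251.4 + 172.6 + 50.9 + 7.2 + 0.4 = 737.4
TFR = 5 × 737.4 / 1000 = 3.687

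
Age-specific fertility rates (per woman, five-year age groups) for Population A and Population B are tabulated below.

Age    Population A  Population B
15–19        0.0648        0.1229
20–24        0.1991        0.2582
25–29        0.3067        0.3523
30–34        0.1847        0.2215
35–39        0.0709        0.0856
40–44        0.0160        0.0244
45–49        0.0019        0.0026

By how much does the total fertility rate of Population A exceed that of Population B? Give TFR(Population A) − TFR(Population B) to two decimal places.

-1.12

Population A:
  Sum of ASFRs = 0.0648 + 0.1991 + 0.3067 + 0.1847 + 0.0709 + 0.0160 + 0.0019 = 0.8441
  TFR = 5 × 0.8441 = 4.2205
Population B:
  Sum of ASFRs = 0.1229 + 0.2582 + 0.3523 + 0.2215 + 0.0856 + 0.0244 + 0.0026 = 1.0675
  TFR = 5 × 1.0675 = 5.3375
Difference = 4.2205 − 5.3375 = -1.117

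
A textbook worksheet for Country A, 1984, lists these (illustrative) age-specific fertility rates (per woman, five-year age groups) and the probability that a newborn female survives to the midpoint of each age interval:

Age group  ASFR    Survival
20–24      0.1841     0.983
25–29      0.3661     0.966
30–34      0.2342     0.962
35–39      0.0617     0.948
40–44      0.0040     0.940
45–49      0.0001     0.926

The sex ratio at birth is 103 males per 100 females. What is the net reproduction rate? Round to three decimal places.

2.025

Proportion female at birth = 100 / (100 + 103) = 0.49261.
Survival-weighted fertility by age (5·fₓ·Sₓ):
  20–24: 5 × 0.1841 × 0.983 = 0.90485
  25–29: 5 × 0.3661 × 0.966 = 1.76826
  30–34: 5 × 0.2342 × 0.962 = 1.12650
  35–39: 5 × 0.0617 × 0.948 = 0.29246
  40–44: 5 × 0.0040 × 0.940 = 0.01880
  45–49: 5 × 0.0001 × 0.926 = 0.00046
Sum = 4.11133
NRR = 0.49261 × 4.11133 = 2.02528
An NRR exceeding 1 indicates intrinsic growth under these rates.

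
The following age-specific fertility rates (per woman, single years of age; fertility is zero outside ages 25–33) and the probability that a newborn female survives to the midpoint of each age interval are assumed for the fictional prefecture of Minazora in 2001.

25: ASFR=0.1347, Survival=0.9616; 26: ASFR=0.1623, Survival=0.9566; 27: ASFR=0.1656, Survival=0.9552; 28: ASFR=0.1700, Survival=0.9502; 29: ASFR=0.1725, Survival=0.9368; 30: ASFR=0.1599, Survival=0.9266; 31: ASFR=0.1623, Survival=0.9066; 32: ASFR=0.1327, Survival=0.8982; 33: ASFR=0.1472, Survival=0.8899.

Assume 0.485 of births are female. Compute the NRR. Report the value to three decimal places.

Proportion female at birth = 0.485.
Survival-weighted fertility by age (1·fₓ·Sₓ):
  25: 1 × 0.1347 × 0.9616 = 0.12953
  26: 1 × 0.1623 × 0.9566 = 0.15526
  27: 1 × 0.1656 × 0.9552 = 0.15818
  28: 1 × 0.1700 × 0.9502 = 0.16153
  29: 1 × 0.1725 × 0.9368 = 0.16160
  30: 1 × 0.1599 × 0.9266 = 0.14816
  31: 1 × 0.1623 × 0.9066 = 0.14714
  32: 1 × 0.1327 × 0.8982 = 0.11919
  33: 1 × 0.1472 × 0.8899 = 0.13099
Sum = 1.31158
NRR = 0.485 × 1.31158 = 0.63612

0.636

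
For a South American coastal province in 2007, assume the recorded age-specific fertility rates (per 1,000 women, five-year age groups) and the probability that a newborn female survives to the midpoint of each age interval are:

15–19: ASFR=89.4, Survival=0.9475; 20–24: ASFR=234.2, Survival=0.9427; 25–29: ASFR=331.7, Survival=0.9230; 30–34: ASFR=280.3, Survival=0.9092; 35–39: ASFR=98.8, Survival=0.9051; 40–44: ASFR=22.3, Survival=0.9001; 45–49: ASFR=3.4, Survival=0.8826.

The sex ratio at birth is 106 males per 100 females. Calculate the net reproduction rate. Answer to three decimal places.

Proportion female at birth = 100 / (100 + 106) = 0.48544.
Survival-weighted fertility by age (5·fₓ·Sₓ):
  15–19: 5 × 89.4/1000 × 0.9475 = 0.42353
  20–24: 5 × 234.2/1000 × 0.9427 = 1.10390
  25–29: 5 × 331.7/1000 × 0.9230 = 1.53080
  30–34: 5 × 280.3/1000 × 0.9092 = 1.27424
  35–39: 5 × 98.8/1000 × 0.9051 = 0.44712
  40–44: 5 × 22.3/1000 × 0.9001 = 0.10036
  45–49: 5 × 3.4/1000 × 0.8826 = 0.01500
Sum = 4.89495
NRR = 0.48544 × 4.89495 = 2.37620

2.376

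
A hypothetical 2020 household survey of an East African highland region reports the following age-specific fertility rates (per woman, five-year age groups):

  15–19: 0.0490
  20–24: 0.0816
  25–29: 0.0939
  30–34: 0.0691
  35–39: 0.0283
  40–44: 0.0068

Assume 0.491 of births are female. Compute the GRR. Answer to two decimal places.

0.81

Proportion female at birth = 0.491.
Sum of ASFRs = 0.0490 + 0.0816 + 0.0939 + 0.0691 + 0.0283 + 0.0068 = 0.3287
TFR = 5 × 0.3287 = 1.6435
GRR = 0.491 × 1.6435 = 0.80696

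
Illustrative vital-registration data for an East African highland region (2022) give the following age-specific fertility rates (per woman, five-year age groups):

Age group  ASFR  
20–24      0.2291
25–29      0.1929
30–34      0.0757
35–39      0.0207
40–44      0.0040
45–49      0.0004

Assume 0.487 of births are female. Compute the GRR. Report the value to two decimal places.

1.27

Proportion female at birth = 0.487.
Sum of ASFRs = 0.2291 + 0.1929 + 0.0757 + 0.0207 + 0.0040 + 0.0004 = 0.5228
TFR = 5 × 0.5228 = 2.614
GRR = 0.487 × 2.614 = 1.27302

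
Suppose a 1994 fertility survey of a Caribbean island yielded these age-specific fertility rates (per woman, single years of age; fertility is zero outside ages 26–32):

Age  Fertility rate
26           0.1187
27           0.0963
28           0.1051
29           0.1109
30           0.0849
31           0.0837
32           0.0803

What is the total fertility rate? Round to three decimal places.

0.680

Sum of ASFRs = 0.1187 + 0.0963 + 0.1051 + 0.1109 + 0.0849 + 0.0837 + 0.0803 = 0.6799
TFR = 0.6799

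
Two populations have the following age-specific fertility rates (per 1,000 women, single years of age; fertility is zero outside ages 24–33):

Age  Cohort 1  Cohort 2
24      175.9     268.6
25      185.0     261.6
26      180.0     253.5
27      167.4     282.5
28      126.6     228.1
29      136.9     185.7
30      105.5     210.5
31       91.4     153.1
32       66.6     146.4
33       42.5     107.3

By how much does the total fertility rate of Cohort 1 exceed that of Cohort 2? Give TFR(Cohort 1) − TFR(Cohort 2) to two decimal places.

-0.82

Cohort 1:
  Sum of ASFRs = 175.9 + 185.0 + 180.0 + 167.4 + 126.6 + 136.9 + 105.5 + 91.4 + 66.6 + 42.5 = 1277.8
  TFR = 1277.8 / 1000 = 1.2778
Cohort 2:
  Sum of ASFRs = 268.6 + 261.6 + 253.5 + 282.5 + 228.1 + 185.7 + 210.5 + 153.1 + 146.4 + 107.3 = 2097.3
  TFR = 2097.3 / 1000 = 2.0973
Difference = 1.2778 − 2.0973 = -0.8195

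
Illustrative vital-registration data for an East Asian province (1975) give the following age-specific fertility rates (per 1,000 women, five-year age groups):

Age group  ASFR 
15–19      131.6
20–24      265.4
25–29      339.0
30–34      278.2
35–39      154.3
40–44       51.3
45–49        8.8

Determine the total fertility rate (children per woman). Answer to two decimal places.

Sum of ASFRs = 131.6 + 265.4 + 339.0 + 278.2 + 154.3 + 51.3 + 8.8 = 1228.6
TFR = 5 × 1228.6 / 1000 = 6.143

6.14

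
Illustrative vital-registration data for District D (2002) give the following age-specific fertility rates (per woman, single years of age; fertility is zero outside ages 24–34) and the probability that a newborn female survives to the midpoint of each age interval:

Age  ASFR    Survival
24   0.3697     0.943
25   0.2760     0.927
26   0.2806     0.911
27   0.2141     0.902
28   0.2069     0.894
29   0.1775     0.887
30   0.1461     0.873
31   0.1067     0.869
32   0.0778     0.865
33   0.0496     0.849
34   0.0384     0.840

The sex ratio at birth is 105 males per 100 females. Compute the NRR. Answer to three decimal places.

0.857

Proportion female at birth = 100 / (100 + 105) = 0.48780.
Each age group contributes 1 × ASFR × survival:
  24: 1 × 0.3697 × 0.943 = 0.34863
  25: 1 × 0.2760 × 0.927 = 0.25585
  26: 1 × 0.2806 × 0.911 = 0.25563
  27: 1 × 0.2141 × 0.902 = 0.19312
  28: 1 × 0.2069 × 0.894 = 0.18497
  29: 1 × 0.1775 × 0.887 = 0.15744
  30: 1 × 0.1461 × 0.873 = 0.12755
  31: 1 × 0.1067 × 0.869 = 0.09272
  32: 1 × 0.0778 × 0.865 = 0.06730
  33: 1 × 0.0496 × 0.849 = 0.04211
  34: 1 × 0.0384 × 0.840 = 0.03226
Sum = 1.75758
NRR = 0.48780 × 1.75758 = 0.85735
An NRR under 1 implies long-run decline under these rates.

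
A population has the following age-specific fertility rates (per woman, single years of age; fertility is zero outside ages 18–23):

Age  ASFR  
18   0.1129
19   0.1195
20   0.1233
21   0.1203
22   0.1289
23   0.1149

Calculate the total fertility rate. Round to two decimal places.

0.72

Sum of ASFRs = 0.1129 + 0.1195 + 0.1233 + 0.1203 + 0.1289 + 0.1149 = 0.7198
TFR = 0.7198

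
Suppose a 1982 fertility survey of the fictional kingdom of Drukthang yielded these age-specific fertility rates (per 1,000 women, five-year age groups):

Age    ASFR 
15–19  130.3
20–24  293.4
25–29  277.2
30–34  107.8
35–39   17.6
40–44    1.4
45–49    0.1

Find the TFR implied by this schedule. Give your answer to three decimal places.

Sum of ASFRs = 130.3 + 293.4 + 277.2 + 107.8 + 17.6 + 1.4 + 0.1 = 827.8
TFR = 5 × 827.8 / 1000 = 4.139

4.139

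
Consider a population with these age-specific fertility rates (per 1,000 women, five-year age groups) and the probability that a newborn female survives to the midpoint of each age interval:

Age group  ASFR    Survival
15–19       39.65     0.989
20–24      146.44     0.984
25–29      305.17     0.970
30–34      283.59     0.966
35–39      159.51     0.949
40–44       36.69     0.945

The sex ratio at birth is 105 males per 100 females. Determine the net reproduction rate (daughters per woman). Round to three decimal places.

Proportion female at birth = 100 / (100 + 105) = 0.48780.
Weighting each age-specific rate by interval width and survival:
  15–19: 5 × 39.65/1000 × 0.989 = 0.19607
  20–24: 5 × 146.44/1000 × 0.984 = 0.72048
  25–29: 5 × 305.17/1000 × 0.970 = 1.48007
  30–34: 5 × 283.59/1000 × 0.966 = 1.36974
  35–39: 5 × 159.51/1000 × 0.949 = 0.75687
  40–44: 5 × 36.69/1000 × 0.945 = 0.17336
Sum = 4.69659
NRR = 0.48780 × 4.69659 = 2.29100
An NRR exceeding 1 indicates intrinsic growth under these rates.

2.291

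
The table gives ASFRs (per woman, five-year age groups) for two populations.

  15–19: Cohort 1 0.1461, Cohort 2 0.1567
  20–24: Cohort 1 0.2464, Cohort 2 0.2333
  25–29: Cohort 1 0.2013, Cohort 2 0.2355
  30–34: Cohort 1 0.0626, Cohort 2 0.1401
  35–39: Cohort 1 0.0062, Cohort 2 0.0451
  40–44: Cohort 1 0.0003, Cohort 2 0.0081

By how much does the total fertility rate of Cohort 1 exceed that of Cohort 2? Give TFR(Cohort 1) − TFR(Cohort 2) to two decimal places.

Cohort 1:
  Sum of ASFRs = 0.1461 + 0.2464 + 0.2013 + 0.0626 + 0.0062 + 0.0003 = 0.6629
  TFR = 5 × 0.6629 = 3.3145
Cohort 2:
  Sum of ASFRs = 0.1567 + 0.2333 + 0.2355 + 0.1401 + 0.0451 + 0.0081 = 0.8188
  TFR = 5 × 0.8188 = 4.094
Difference = 3.3145 − 4.094 = -0.7795

-0.78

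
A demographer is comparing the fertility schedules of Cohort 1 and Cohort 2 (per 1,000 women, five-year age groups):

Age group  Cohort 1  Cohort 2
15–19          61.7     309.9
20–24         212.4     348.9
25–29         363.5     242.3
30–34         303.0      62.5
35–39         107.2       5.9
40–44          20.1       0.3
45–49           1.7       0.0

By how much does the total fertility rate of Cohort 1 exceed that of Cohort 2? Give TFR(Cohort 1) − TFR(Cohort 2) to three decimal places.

Cohort 1:
  Sum of ASFRs = 61.7 + 212.4 + 363.5 + 303.0 + 107.2 + 20.1 + 1.7 = 1069.6
  TFR = 5 × 1069.6 / 1000 = 5.348
Cohort 2:
  Sum of ASFRs = 309.9 + 348.9 + 242.3 + 62.5 + 5.9 + 0.3 + 0.0 = 969.8
  TFR = 5 × 969.8 / 1000 = 4.849
Difference = 5.348 − 4.849 = 0.499

0.499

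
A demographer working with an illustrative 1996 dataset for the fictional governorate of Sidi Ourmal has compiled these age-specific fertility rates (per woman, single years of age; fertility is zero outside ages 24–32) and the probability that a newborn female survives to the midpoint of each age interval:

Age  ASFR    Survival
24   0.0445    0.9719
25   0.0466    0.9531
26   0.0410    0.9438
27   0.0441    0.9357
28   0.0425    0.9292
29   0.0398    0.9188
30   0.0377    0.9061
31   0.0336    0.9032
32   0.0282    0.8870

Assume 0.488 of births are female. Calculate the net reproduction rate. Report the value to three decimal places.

0.163

Proportion female at birth = 0.488.
Survival-weighted fertility by age (1·fₓ·Sₓ):
  24: 1 × 0.0445 × 0.9719 = 0.04325
  25: 1 × 0.0466 × 0.9531 = 0.04441
  26: 1 × 0.0410 × 0.9438 = 0.03870
  27: 1 × 0.0441 × 0.9357 = 0.04126
  28: 1 × 0.0425 × 0.9292 = 0.03949
  29: 1 × 0.0398 × 0.9188 = 0.03657
  30: 1 × 0.0377 × 0.9061 = 0.03416
  31: 1 × 0.0336 × 0.9032 = 0.03035
  32: 1 × 0.0282 × 0.8870 = 0.02501
Sum = 0.33320
NRR = 0.488 × 0.33320 = 0.16260
An NRR under 1 implies long-run decline under these rates.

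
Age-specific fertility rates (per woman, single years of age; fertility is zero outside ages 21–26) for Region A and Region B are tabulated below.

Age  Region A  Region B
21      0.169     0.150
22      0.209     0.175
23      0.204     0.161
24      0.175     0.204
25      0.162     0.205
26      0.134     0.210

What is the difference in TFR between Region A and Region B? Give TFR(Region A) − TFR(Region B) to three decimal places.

Region A:
  Sum of ASFRs = 0.169 + 0.209 + 0.204 + 0.175 + 0.162 + 0.134 = 1.053
  TFR = 1.053
Region B:
  Sum of ASFRs = 0.150 + 0.175 + 0.161 + 0.204 + 0.205 + 0.210 = 1.105
  TFR = 1.105
Difference = 1.053 − 1.105 = -0.052

-0.052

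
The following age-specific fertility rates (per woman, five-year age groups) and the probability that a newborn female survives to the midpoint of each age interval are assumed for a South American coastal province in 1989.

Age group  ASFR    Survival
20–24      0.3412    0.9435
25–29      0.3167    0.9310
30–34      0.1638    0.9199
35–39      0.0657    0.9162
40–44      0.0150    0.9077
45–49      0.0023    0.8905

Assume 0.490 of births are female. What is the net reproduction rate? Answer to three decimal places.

Proportion female at birth = 0.490.
Survival-weighted fertility by age (5·fₓ·Sₓ):
  20–24: 5 × 0.3412 × 0.9435 = 1.60961
  25–29: 5 × 0.3167 × 0.9310 = 1.47424
  30–34: 5 × 0.1638 × 0.9199 = 0.75340
  35–39: 5 × 0.0657 × 0.9162 = 0.30097
  40–44: 5 × 0.0150 × 0.9077 = 0.06808
  45–49: 5 × 0.0023 × 0.8905 = 0.01024
Sum = 4.21654
NRR = 0.490 × 4.21654 = 2.06610
An NRR exceeding 1 indicates intrinsic growth under these rates.

2.066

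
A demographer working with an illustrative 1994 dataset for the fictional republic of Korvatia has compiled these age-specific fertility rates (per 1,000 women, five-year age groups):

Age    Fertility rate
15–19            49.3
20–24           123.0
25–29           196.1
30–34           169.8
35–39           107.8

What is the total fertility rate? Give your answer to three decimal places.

Sum of ASFRs = 49.3 + 123.0 + 196.1 + 169.8 + 107.8 = 646.0
TFR = 5 × 646.0 / 1000 = 3.23

3.230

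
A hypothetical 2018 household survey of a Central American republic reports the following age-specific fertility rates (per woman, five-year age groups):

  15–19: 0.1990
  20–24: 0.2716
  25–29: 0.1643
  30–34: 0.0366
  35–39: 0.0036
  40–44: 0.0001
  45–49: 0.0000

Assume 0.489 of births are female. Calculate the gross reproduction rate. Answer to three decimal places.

Proportion female at birth = 0.489.
Sum of ASFRs = 0.1990 + 0.2716 + 0.1643 + 0.0366 + 0.0036 + 0.0001 + 0.0000 = 0.6752
TFR = 5 × 0.6752 = 3.376
GRR = 0.489 × 3.376 = 1.65086

1.651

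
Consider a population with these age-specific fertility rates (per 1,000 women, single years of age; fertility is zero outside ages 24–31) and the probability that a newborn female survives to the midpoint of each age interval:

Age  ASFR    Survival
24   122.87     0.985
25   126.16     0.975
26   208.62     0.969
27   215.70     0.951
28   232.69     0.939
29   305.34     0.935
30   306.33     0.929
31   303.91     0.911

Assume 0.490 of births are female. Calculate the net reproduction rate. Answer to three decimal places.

Proportion female at birth = 0.490.
Weighting each age-specific rate by interval width and survival:
  24: 1 × 122.87/1000 × 0.985 = 0.12103
  25: 1 × 126.16/1000 × 0.975 = 0.12301
  26: 1 × 208.62/1000 × 0.969 = 0.20215
  27: 1 × 215.70/1000 × 0.951 = 0.20513
  28: 1 × 232.69/1000 × 0.939 = 0.21850
  29: 1 × 305.34/1000 × 0.935 = 0.28549
  30: 1 × 306.33/1000 × 0.929 = 0.28458
  31: 1 × 303.91/1000 × 0.911 = 0.27686
Sum = 1.71675
NRR = 0.490 × 1.71675 = 0.84121

0.841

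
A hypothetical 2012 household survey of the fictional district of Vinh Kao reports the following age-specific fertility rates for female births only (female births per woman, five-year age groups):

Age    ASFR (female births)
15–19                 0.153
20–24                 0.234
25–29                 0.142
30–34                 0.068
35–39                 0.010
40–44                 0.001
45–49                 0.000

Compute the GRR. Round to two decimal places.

Sum of female ASFRs = 0.153 + 0.234 + 0.142 + 0.068 + 0.010 + 0.001 + 0.000 = 0.608
GRR = 5 × 0.608 = 3.04

3.04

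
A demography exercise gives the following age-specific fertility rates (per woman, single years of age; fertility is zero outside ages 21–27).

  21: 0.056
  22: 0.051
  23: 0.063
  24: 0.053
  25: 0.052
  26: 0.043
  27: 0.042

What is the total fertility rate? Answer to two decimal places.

0.36

Sum of ASFRs = 0.056 + 0.051 + 0.063 + 0.053 + 0.052 + 0.043 + 0.042 = 0.360
TFR = 0.36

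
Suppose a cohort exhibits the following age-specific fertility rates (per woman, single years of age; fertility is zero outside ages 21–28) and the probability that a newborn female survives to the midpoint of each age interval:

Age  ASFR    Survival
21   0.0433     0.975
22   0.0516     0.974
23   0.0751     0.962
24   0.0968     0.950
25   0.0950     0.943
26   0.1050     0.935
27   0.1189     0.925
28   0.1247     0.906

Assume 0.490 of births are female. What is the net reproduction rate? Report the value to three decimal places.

0.327

Proportion female at birth = 0.490.
Survival-weighted fertility by age (1·fₓ·Sₓ):
  21: 1 × 0.0433 × 0.975 = 0.04222
  22: 1 × 0.0516 × 0.974 = 0.05026
  23: 1 × 0.0751 × 0.962 = 0.07225
  24: 1 × 0.0968 × 0.950 = 0.09196
  25: 1 × 0.0950 × 0.943 = 0.08959
  26: 1 × 0.1050 × 0.935 = 0.09818
  27: 1 × 0.1189 × 0.925 = 0.10998
  28: 1 × 0.1247 × 0.906 = 0.11298
Sum = 0.66742
NRR = 0.490 × 0.66742 = 0.32704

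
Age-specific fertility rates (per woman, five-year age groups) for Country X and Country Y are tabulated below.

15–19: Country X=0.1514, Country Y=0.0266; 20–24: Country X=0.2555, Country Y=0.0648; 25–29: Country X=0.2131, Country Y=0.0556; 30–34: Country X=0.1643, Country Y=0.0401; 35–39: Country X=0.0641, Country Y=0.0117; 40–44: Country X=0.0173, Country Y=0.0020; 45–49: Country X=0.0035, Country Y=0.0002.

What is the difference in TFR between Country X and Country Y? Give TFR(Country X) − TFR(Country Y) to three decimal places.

3.341

Country X:
  Sum of ASFRs = 0.1514 + 0.2555 + 0.2131 + 0.1643 + 0.0641 + 0.0173 + 0.0035 = 0.8692
  TFR = 5 × 0.8692 = 4.346
Country Y:
  Sum of ASFRs = 0.0266 + 0.0648 + 0.0556 + 0.0401 + 0.0117 + 0.0020 + 0.0002 = 0.2010
  TFR = 5 × 0.2010 = 1.005
Difference = 4.346 − 1.005 = 3.341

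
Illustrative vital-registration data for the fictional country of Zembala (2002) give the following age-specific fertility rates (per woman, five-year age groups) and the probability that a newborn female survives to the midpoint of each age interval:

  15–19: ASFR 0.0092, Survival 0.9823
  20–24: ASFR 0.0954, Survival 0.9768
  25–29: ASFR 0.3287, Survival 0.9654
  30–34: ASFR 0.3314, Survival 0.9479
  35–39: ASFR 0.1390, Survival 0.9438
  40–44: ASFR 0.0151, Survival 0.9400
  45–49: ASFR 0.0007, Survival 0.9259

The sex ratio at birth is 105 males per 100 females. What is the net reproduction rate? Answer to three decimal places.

2.146

Proportion female at birth = 100 / (100 + 105) = 0.48780.
Per-age-group product (5 × ASFR × survival probability):
  15–19: 5 × 0.0092 × 0.9823 = 0.04519
  20–24: 5 × 0.0954 × 0.9768 = 0.46593
  25–29: 5 × 0.3287 × 0.9654 = 1.58663
  30–34: 5 × 0.3314 × 0.9479 = 1.57067
  35–39: 5 × 0.1390 × 0.9438 = 0.65594
  40–44: 5 × 0.0151 × 0.9400 = 0.07097
  45–49: 5 × 0.0007 × 0.9259 = 0.00324
Sum = 4.39857
NRR = 0.48780 × 4.39857 = 2.14562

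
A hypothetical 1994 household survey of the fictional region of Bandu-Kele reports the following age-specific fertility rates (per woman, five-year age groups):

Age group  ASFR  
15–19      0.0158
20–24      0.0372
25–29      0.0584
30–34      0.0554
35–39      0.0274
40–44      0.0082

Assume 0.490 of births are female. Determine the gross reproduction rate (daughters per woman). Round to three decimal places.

0.496

Proportion female at birth = 0.490.
Sum of ASFRs = 0.0158 + 0.0372 + 0.0584 + 0.0554 + 0.0274 + 0.0082 = 0.2024
TFR = 5 × 0.2024 = 1.012
GRR = 0.490 × 1.012 = 0.49588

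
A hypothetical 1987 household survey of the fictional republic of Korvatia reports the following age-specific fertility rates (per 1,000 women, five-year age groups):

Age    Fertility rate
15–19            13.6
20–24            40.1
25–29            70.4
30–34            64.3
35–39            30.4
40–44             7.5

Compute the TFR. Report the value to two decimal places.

1.13

Sum of ASFRs = 13.6 + 40.1 + 70.4 + 64.3 + 30.4 + 7.5 = 226.3
TFR = 5 × 226.3 / 1000 = 1.1315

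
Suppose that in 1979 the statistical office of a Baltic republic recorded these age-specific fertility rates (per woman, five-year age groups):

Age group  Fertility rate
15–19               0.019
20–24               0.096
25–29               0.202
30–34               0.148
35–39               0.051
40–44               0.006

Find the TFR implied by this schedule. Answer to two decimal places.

2.61

Sum of ASFRs = 0.019 + 0.096 + 0.202 + 0.148 + 0.051 + 0.006 = 0.522
TFR = 5 × 0.522 = 2.61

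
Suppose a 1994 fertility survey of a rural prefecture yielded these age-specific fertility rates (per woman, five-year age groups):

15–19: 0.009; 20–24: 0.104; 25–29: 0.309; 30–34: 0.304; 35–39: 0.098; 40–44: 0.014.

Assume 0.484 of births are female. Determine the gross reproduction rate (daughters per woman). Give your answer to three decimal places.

2.028

Proportion female at birth = 0.484.
Sum of ASFRs = 0.009 + 0.104 + 0.309 + 0.304 + 0.098 + 0.014 = 0.838
TFR = 5 × 0.838 = 4.19
GRR = 0.484 × 4.19 = 2.02796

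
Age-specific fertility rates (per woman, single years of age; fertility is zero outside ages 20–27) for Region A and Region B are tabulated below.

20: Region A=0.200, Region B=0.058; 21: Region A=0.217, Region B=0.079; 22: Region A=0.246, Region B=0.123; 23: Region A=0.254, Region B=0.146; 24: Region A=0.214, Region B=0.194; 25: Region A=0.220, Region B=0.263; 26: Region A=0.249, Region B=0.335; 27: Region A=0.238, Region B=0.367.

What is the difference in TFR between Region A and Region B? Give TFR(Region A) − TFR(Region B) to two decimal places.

Region A:
  Sum of ASFRs = 0.200 + 0.217 + 0.246 + 0.254 + 0.214 + 0.220 + 0.249 + 0.238 = 1.838
  TFR = 1.838
Region B:
  Sum of ASFRs = 0.058 + 0.079 + 0.123 + 0.146 + 0.194 + 0.263 + 0.335 + 0.367 = 1.565
  TFR = 1.565
Difference = 1.838 − 1.565 = 0.273

0.27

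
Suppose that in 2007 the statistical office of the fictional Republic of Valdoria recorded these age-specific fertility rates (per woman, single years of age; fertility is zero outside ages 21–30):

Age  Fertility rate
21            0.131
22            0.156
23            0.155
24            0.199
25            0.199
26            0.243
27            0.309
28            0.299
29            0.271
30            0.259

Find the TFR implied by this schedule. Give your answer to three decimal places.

Sum of ASFRs = 0.131 + 0.156 + 0.155 + 0.199 + 0.199 + 0.243 + 0.309 + 0.299 + 0.271 + 0.259 = 2.221
TFR = 2.221

2.221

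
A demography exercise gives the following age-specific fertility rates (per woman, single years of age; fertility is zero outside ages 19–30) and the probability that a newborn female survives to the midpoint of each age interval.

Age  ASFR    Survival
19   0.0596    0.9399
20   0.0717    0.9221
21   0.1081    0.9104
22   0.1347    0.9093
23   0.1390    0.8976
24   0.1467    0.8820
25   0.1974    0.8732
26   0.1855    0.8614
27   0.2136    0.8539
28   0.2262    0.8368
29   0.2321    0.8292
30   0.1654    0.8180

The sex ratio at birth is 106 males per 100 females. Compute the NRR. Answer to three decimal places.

Proportion female at birth = 100 / (100 + 106) = 0.48544.
Per-age-group product (1 × ASFR × survival probability):
  19: 1 × 0.0596 × 0.9399 = 0.05602
  20: 1 × 0.0717 × 0.9221 = 0.06611
  21: 1 × 0.1081 × 0.9104 = 0.09841
  22: 1 × 0.1347 × 0.9093 = 0.12248
  23: 1 × 0.1390 × 0.8976 = 0.12477
  24: 1 × 0.1467 × 0.8820 = 0.12939
  25: 1 × 0.1974 × 0.8732 = 0.17237
  26: 1 × 0.1855 × 0.8614 = 0.15979
  27: 1 × 0.2136 × 0.8539 = 0.18239
  28: 1 × 0.2262 × 0.8368 = 0.18928
  29: 1 × 0.2321 × 0.8292 = 0.19246
  30: 1 × 0.1654 × 0.8180 = 0.13530
Sum = 1.62877
NRR = 0.48544 × 1.62877 = 0.79067
An NRR under 1 implies long-run decline under these rates.

0.791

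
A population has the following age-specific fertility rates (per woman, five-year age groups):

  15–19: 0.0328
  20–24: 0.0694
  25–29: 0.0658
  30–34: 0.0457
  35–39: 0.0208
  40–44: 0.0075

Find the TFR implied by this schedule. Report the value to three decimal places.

Sum of ASFRs = 0.0328 + 0.0694 + 0.0658 + 0.0457 + 0.0208 + 0.0075 = 0.2420
TFR = 5 × 0.2420 = 1.21

1.210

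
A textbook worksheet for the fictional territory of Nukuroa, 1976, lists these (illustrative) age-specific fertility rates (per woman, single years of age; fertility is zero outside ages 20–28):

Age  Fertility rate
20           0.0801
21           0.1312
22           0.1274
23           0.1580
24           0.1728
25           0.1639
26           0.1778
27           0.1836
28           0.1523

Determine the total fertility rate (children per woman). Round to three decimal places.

1.347

Sum of ASFRs = 0.0801 + 0.1312 + 0.1274 + 0.1580 + 0.1728 + 0.1639 + 0.1778 + 0.1836 + 0.1523 = 1.3471
TFR = 1.3471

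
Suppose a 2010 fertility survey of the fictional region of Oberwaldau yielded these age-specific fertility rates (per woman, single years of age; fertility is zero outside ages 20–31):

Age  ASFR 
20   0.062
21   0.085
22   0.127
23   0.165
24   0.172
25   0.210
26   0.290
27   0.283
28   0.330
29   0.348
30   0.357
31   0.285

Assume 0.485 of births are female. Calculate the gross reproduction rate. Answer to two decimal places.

Proportion female at birth = 0.485.
Sum of ASFRs = 0.062 + 0.085 + 0.127 + 0.165 + 0.172 + 0.210 + 0.290 + 0.283 + 0.330 + 0.348 + 0.357 + 0.285 = 2.714
TFR = 2.714
GRR = 0.485 × 2.714 = 1.31629

1.32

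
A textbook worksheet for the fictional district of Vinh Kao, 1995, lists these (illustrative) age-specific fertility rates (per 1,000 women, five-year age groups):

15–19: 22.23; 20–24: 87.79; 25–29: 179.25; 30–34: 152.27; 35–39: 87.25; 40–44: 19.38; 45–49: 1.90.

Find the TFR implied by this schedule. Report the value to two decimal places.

2.75

Sum of ASFRs = 22.23 + 87.79 + 179.25 + 152.27 + 87.25 + 19.38 + 1.90 = 550.07
TFR = 5 × 550.07 / 1000 = 2.75035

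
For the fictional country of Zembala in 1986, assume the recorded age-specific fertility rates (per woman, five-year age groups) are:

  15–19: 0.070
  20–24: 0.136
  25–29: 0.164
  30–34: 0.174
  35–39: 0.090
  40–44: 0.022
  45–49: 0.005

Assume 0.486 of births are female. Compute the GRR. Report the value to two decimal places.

1.61

Proportion female at birth = 0.486.
Sum of ASFRs = 0.070 + 0.136 + 0.164 + 0.174 + 0.090 + 0.022 + 0.005 = 0.661
TFR = 5 × 0.661 = 3.305
GRR = 0.486 × 3.305 = 1.60623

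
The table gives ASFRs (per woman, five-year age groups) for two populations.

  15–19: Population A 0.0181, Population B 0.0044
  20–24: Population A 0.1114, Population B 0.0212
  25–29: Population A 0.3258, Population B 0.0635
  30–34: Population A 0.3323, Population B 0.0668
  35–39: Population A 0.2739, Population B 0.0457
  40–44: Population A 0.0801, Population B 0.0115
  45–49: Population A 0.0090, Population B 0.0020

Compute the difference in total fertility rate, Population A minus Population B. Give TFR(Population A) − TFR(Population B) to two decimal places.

Population A:
  Sum of ASFRs = 0.0181 + 0.1114 + 0.3258 + 0.3323 + 0.2739 + 0.0801 + 0.0090 = 1.1506
  TFR = 5 × 1.1506 = 5.753
Population B:
  Sum of ASFRs = 0.0044 + 0.0212 + 0.0635 + 0.0668 + 0.0457 + 0.0115 + 0.0020 = 0.2151
  TFR = 5 × 0.2151 = 1.0755
Difference = 5.753 − 1.0755 = 4.6775

4.68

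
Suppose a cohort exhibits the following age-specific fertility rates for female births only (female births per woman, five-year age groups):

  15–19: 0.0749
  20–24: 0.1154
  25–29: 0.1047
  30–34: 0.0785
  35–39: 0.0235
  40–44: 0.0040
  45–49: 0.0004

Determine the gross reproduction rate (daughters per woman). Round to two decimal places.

2.01

Sum of female ASFRs = 0.0749 + 0.1154 + 0.1047 + 0.0785 + 0.0235 + 0.0040 + 0.0004 = 0.4014
GRR = 5 × 0.4014 = 2.007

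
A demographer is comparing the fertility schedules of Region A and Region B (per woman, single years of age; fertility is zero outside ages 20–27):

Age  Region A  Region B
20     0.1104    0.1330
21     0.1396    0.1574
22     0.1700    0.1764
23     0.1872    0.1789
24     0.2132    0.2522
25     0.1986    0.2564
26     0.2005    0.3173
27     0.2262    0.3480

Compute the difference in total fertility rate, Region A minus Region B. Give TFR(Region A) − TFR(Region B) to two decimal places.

Region A:
  Sum of ASFRs = 0.1104 + 0.1396 + 0.1700 + 0.1872 + 0.2132 + 0.1986 + 0.2005 + 0.2262 = 1.4457
  TFR = 1.4457
Region B:
  Sum of ASFRs = 0.1330 + 0.1574 + 0.1764 + 0.1789 + 0.2522 + 0.2564 + 0.3173 + 0.3480 = 1.8196
  TFR = 1.8196
Difference = 1.4457 − 1.8196 = -0.3739

-0.37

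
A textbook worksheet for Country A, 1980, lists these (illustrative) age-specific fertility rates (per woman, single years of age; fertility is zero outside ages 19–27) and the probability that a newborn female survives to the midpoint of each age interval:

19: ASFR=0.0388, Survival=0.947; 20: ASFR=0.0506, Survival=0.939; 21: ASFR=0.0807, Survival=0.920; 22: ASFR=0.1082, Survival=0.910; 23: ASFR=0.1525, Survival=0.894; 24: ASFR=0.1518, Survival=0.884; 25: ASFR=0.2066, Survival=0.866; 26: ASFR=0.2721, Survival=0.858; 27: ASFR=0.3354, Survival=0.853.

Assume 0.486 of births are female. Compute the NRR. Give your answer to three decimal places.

0.596

Proportion female at birth = 0.486.
Survival-weighted fertility by age (1·fₓ·Sₓ):
  19: 1 × 0.0388 × 0.947 = 0.03674
  20: 1 × 0.0506 × 0.939 = 0.04751
  21: 1 × 0.0807 × 0.920 = 0.07424
  22: 1 × 0.1082 × 0.910 = 0.09846
  23: 1 × 0.1525 × 0.894 = 0.13634
  24: 1 × 0.1518 × 0.884 = 0.13419
  25: 1 × 0.2066 × 0.866 = 0.17892
  26: 1 × 0.2721 × 0.858 = 0.23346
  27: 1 × 0.3354 × 0.853 = 0.28610
Sum = 1.22596
NRR = 0.486 × 1.22596 = 0.59582
NRR < 1, so the cohort does not fully replace itself.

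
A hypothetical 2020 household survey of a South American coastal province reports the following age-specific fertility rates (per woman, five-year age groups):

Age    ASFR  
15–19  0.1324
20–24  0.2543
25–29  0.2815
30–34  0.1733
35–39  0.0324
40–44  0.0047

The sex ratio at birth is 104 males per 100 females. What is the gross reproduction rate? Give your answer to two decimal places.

Proportion female at birth = 100 / (100 + 104) = 0.49020.
Sum of ASFRs = 0.1324 + 0.2543 + 0.2815 + 0.1733 + 0.0324 + 0.0047 = 0.8786
TFR = 5 × 0.8786 = 4.393
GRR = 0.49020 × 4.393 = 2.15345

2.15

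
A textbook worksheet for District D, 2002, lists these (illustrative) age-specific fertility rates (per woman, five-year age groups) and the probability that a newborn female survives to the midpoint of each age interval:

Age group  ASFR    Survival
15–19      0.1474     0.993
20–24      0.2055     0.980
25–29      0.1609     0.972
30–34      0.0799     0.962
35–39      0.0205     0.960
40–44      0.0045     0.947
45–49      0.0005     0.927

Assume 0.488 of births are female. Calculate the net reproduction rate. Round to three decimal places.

1.477

Proportion female at birth = 0.488.
Weighting each age-specific rate by interval width and survival:
  15–19: 5 × 0.1474 × 0.993 = 0.73184
  20–24: 5 × 0.2055 × 0.980 = 1.00695
  25–29: 5 × 0.1609 × 0.972 = 0.78197
  30–34: 5 × 0.0799 × 0.962 = 0.38432
  35–39: 5 × 0.0205 × 0.960 = 0.09840
  40–44: 5 × 0.0045 × 0.947 = 0.02131
  45–49: 5 × 0.0005 × 0.927 = 0.00232
Sum = 3.02711
NRR = 0.488 × 3.02711 = 1.47723
An NRR exceeding 1 indicates intrinsic growth under these rates.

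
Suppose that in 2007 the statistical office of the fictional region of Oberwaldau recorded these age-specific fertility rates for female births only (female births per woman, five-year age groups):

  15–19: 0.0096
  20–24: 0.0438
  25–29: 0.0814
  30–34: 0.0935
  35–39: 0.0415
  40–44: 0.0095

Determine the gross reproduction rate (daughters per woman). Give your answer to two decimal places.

1.40

Sum of female ASFRs = 0.0096 + 0.0438 + 0.0814 + 0.0935 + 0.0415 + 0.0095 = 0.2793
GRR = 5 × 0.2793 = 1.3965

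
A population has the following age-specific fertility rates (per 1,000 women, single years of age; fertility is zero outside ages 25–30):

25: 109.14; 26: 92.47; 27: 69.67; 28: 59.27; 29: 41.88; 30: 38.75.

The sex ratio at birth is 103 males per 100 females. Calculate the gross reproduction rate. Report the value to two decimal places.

Proportion female at birth = 100 / (100 + 103) = 0.49261.
Sum of ASFRs = 109.14 + 92.47 + 69.67 + 59.27 + 41.88 + 38.75 = 411.18
TFR = 411.18 / 1000 = 0.41118
GRR = 0.49261 × 0.41118 = 0.20255

0.20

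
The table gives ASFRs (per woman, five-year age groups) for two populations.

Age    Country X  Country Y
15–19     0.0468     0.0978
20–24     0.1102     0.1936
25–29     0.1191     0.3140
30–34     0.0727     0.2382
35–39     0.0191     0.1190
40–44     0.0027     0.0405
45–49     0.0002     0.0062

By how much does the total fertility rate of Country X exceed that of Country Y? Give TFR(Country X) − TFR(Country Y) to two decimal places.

Country X:
  Sum of ASFRs = 0.0468 + 0.1102 + 0.1191 + 0.0727 + 0.0191 + 0.0027 + 0.0002 = 0.3708
  TFR = 5 × 0.3708 = 1.854
Country Y:
  Sum of ASFRs = 0.0978 + 0.1936 + 0.3140 + 0.2382 + 0.1190 + 0.0405 + 0.0062 = 1.0093
  TFR = 5 × 1.0093 = 5.0465
Difference = 1.854 − 5.0465 = -3.1925

-3.19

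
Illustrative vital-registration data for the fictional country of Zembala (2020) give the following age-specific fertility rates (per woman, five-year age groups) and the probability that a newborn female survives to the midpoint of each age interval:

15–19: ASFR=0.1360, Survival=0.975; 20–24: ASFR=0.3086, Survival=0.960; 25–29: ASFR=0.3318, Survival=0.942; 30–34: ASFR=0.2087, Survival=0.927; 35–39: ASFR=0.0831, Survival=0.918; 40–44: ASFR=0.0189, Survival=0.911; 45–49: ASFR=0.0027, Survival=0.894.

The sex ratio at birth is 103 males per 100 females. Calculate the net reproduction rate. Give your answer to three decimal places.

2.539

Proportion female at birth = 100 / (100 + 103) = 0.49261.
Each age group contributes 5 × ASFR × survival:
  15–19: 5 × 0.1360 × 0.975 = 0.66300
  20–24: 5 × 0.3086 × 0.960 = 1.48128
  25–29: 5 × 0.3318 × 0.942 = 1.56278
  30–34: 5 × 0.2087 × 0.927 = 0.96732
  35–39: 5 × 0.0831 × 0.918 = 0.38143
  40–44: 5 × 0.0189 × 0.911 = 0.08609
  45–49: 5 × 0.0027 × 0.894 = 0.01207
Sum = 5.15397
NRR = 0.49261 × 5.15397 = 2.53890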